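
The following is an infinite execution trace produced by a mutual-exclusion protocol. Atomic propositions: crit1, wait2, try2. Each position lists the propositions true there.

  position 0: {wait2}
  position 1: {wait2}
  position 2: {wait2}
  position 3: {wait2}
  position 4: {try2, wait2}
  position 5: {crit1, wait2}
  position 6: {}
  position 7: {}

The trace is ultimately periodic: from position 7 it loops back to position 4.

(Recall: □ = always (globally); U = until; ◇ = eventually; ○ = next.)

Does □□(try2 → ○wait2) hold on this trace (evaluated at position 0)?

□(try2 → ○wait2) holds at every position 0..7, and those are all positions ever visited, so □□(try2 → ○wait2) holds.

Holds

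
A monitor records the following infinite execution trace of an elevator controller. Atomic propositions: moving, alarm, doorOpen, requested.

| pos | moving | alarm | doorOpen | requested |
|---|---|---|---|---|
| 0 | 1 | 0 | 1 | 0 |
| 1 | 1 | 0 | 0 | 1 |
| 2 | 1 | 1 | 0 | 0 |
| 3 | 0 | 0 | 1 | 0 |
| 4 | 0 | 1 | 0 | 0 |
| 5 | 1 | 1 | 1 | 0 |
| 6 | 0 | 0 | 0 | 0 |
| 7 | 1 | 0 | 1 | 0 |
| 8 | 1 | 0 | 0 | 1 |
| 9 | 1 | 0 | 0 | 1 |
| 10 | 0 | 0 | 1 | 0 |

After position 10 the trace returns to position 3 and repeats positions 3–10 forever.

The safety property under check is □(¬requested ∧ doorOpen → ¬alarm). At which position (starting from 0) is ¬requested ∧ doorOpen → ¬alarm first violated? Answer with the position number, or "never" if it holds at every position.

5

Check ¬requested ∧ doorOpen → ¬alarm at each position in order: 0 ✓, 1 ✓, 2 ✓, 3 ✓, 4 ✓.
At position 5 the labels are {alarm, doorOpen, moving}, so ¬requested ∧ doorOpen → ¬alarm is false there. This is the first violation.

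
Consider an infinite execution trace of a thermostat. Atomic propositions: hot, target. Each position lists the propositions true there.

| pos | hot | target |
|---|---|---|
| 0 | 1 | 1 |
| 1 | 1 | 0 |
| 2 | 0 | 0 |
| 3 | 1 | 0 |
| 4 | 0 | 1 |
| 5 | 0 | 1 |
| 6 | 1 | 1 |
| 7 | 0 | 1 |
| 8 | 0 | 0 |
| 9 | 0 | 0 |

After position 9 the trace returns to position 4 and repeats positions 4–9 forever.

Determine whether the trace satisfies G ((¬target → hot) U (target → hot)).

Yes

(¬target → hot) U (target → hot) holds at every position 0..9, and those are all positions ever visited, so G ((¬target → hot) U (target → hot)) holds.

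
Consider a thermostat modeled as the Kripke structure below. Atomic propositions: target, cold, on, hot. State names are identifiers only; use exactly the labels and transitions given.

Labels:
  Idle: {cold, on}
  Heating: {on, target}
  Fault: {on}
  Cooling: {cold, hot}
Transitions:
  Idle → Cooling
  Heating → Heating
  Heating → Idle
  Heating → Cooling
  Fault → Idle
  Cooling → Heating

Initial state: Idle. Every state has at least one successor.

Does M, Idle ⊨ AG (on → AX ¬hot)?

No

States satisfying on → AX ¬hot: {Fault, Cooling}.
States satisfying AG (on → AX ¬hot): ∅.
Heating is reachable from Idle and violates on → AX ¬hot, so AG fails at Idle.
Idle ∉ Sat(AG (on → AX ¬hot)).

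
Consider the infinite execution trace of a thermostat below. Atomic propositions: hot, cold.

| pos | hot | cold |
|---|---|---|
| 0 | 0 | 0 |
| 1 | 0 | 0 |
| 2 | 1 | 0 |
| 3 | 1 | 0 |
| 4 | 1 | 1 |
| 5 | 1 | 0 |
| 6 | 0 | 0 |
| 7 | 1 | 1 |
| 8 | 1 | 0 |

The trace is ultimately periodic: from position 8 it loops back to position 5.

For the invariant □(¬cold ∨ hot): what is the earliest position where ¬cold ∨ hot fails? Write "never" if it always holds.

never

¬cold ∨ hot holds at every position 0..8, and those are all the positions the trace ever visits, so the invariant □(¬cold ∨ hot) is never violated.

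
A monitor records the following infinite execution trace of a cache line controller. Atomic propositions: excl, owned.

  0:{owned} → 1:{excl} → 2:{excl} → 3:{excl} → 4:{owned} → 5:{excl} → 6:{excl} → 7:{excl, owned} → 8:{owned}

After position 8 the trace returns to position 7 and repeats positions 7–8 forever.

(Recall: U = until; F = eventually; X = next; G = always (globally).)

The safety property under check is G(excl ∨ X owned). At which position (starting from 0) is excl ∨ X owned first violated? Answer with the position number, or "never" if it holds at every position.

0

At position 0 the labels are {owned} and the next position 1 has {excl}, so excl ∨ X owned is false there. This is the first violation.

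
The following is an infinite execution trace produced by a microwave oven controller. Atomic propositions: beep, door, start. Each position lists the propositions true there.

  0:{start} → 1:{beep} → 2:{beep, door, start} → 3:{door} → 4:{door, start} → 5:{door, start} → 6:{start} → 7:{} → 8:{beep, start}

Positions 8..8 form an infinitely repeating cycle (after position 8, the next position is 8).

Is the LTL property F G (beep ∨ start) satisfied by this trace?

G (beep ∨ start) holds at position 8, which is reachable from 0, so F G (beep ∨ start) holds.

Holds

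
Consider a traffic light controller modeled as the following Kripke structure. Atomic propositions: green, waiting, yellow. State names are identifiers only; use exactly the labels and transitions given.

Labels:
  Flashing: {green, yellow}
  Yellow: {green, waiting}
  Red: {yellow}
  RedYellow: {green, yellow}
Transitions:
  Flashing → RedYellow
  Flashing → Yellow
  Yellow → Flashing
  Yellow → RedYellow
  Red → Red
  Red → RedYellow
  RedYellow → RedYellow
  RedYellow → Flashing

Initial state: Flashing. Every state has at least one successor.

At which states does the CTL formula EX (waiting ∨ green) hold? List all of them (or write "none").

States satisfying waiting ∨ green: {Flashing, Yellow, RedYellow}.
States satisfying EX (waiting ∨ green): {Flashing, Yellow, Red, RedYellow}.

{Flashing, Yellow, Red, RedYellow}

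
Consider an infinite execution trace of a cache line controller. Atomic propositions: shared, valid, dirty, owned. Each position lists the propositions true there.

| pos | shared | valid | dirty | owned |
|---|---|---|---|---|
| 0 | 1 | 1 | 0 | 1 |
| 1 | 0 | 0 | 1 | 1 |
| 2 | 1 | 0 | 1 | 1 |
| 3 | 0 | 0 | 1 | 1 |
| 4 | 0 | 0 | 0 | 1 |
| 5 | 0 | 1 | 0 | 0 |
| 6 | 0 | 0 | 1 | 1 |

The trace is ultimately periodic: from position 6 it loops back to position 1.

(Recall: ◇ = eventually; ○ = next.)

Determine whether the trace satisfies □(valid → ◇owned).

Satisfied

valid → ◇owned holds at every position 0..6, and those are all positions ever visited, so □(valid → ◇owned) holds.
Positions where valid holds: 0, 5.
Check ◇owned at each: 0→ok, 5→ok.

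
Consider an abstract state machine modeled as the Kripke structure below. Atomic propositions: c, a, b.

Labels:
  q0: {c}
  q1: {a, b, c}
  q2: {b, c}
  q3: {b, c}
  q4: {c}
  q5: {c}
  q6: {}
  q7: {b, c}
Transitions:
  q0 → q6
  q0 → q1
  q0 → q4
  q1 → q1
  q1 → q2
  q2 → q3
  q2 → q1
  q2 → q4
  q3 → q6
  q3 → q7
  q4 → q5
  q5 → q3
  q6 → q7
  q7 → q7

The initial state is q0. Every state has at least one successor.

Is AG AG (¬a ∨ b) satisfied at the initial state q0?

States satisfying AG (¬a ∨ b): {q0, q1, q2, q3, q4, q5, q6, q7}.
States satisfying AG AG (¬a ∨ b): {q0, q1, q2, q3, q4, q5, q6, q7}.
Every state reachable from q0 satisfies AG (¬a ∨ b).
q0 ∈ Sat(AG AG (¬a ∨ b)).

Yes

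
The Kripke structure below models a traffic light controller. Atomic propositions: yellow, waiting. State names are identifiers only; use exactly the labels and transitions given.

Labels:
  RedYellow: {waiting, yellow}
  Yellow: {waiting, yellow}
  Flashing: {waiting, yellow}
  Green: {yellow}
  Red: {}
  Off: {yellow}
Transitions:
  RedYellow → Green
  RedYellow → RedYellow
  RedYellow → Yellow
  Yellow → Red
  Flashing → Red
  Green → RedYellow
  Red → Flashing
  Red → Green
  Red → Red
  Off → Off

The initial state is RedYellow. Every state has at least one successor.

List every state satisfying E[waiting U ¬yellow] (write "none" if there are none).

States satisfying waiting: {RedYellow, Yellow, Flashing}.
States satisfying ¬yellow: {Red}.
States satisfying E[waiting U ¬yellow]: {RedYellow, Yellow, Flashing, Red}.

{RedYellow, Yellow, Flashing, Red}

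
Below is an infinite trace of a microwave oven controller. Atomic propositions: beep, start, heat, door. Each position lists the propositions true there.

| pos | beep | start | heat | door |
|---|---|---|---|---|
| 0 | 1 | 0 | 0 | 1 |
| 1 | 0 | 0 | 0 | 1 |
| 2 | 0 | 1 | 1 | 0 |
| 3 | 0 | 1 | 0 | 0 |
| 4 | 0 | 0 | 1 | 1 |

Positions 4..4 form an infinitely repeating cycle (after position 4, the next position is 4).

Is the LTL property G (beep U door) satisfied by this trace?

No

beep U door must hold at every position from 0 onward. It fails at position 2, so G (beep U door) is false.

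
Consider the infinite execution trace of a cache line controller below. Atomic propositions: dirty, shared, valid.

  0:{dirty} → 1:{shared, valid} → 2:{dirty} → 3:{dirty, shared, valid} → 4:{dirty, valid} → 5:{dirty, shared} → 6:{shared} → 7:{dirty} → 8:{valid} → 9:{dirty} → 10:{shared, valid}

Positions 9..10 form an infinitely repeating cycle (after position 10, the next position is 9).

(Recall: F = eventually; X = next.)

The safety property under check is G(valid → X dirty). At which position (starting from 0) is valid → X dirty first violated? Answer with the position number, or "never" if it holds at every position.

never

valid → X dirty holds at every position 0..10, and those are all the positions the trace ever visits, so the invariant G(valid → X dirty) is never violated.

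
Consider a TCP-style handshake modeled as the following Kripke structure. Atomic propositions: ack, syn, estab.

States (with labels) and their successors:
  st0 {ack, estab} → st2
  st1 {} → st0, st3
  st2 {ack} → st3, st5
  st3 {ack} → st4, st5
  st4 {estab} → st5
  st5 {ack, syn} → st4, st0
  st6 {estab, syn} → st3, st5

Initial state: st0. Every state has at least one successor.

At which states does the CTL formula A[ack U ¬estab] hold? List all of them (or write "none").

States satisfying ack: {st0, st2, st3, st5}.
States satisfying ¬estab: {st1, st2, st3, st5}.
States satisfying A[ack U ¬estab]: {st0, st1, st2, st3, st5}.

{st0, st1, st2, st3, st5}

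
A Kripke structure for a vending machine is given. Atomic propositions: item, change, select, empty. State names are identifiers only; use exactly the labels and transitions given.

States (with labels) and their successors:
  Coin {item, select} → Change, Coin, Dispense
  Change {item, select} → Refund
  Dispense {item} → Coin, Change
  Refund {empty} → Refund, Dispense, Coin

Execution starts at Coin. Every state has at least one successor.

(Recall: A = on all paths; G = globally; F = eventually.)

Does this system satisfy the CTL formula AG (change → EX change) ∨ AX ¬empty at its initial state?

Yes

States satisfying change → EX change: {Coin, Change, Dispense, Refund}.
States satisfying AG (change → EX change): {Coin, Change, Dispense, Refund}.
States satisfying ¬empty: {Coin, Change, Dispense}.
States satisfying AX ¬empty: {Coin, Dispense}.
States satisfying AG (change → EX change) ∨ AX ¬empty: {Coin, Change, Dispense, Refund}.
Coin ∈ Sat(AG (change → EX change) ∨ AX ¬empty).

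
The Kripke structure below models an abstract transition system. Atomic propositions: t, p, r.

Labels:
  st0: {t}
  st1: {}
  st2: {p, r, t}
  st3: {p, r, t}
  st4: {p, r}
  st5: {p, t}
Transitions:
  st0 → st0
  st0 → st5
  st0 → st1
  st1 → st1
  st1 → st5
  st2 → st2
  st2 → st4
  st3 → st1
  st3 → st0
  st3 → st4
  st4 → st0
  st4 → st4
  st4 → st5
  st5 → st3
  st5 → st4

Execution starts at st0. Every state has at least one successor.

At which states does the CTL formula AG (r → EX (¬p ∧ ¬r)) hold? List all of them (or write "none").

{st0, st1, st3, st4, st5}

States satisfying r → EX (¬p ∧ ¬r): {st0, st1, st3, st4, st5}.
States satisfying AG (r → EX (¬p ∧ ¬r)): {st0, st1, st3, st4, st5}.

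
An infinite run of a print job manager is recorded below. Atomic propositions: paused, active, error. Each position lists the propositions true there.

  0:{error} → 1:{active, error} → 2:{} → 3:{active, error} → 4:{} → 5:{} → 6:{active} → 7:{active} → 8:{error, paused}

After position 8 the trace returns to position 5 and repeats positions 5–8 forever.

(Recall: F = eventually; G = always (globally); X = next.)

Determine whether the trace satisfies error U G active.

Walking from position 0: at position 2, G active has not yet held and error fails, so error U G active is false.

No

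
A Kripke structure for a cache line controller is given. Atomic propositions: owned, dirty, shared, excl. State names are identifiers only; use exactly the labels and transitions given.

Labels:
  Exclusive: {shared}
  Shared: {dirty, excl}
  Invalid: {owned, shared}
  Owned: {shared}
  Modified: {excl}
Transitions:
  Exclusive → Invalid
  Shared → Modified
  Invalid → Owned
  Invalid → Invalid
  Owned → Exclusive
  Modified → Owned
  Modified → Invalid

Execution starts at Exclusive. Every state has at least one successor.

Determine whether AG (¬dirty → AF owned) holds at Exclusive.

States satisfying ¬dirty → AF owned: {Exclusive, Shared, Invalid, Owned, Modified}.
States satisfying AG (¬dirty → AF owned): {Exclusive, Shared, Invalid, Owned, Modified}.
Every state reachable from Exclusive satisfies ¬dirty → AF owned.
Exclusive ∈ Sat(AG (¬dirty → AF owned)).

Yes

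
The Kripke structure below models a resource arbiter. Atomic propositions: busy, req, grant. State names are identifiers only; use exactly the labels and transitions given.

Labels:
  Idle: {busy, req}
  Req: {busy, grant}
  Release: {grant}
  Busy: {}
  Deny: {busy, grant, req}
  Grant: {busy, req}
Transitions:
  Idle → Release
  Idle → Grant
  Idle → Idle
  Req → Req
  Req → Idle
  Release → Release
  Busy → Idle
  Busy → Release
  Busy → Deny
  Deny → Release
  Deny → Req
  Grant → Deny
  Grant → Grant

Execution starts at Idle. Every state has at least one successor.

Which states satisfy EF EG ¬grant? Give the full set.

States satisfying EG ¬grant: {Idle, Busy, Grant}.
States satisfying EF EG ¬grant: {Idle, Req, Busy, Deny, Grant}.

{Idle, Req, Busy, Deny, Grant}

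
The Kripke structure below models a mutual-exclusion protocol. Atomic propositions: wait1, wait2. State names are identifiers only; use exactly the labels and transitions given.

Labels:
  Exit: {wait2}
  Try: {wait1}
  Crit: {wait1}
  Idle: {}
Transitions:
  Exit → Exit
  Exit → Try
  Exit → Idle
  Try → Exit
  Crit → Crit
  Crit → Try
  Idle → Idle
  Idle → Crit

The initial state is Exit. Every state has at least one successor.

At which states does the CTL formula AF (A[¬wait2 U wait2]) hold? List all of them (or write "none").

{Exit, Try}

States satisfying A[¬wait2 U wait2]: {Exit, Try}.
States satisfying AF (A[¬wait2 U wait2]): {Exit, Try}.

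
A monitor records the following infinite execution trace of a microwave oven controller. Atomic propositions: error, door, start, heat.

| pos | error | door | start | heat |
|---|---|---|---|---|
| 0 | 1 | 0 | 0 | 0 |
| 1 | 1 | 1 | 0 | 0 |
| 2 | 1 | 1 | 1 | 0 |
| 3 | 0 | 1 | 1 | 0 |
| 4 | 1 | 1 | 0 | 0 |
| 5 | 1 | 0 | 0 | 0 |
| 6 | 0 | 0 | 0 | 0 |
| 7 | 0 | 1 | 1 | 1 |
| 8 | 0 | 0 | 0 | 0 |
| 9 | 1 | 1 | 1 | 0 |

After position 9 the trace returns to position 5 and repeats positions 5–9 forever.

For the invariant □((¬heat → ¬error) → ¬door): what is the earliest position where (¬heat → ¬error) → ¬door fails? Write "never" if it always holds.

Check (¬heat → ¬error) → ¬door at each position in order: 0 ✓, 1 ✓, 2 ✓.
At position 3 the labels are {door, start}, so (¬heat → ¬error) → ¬door is false there. This is the first violation.

3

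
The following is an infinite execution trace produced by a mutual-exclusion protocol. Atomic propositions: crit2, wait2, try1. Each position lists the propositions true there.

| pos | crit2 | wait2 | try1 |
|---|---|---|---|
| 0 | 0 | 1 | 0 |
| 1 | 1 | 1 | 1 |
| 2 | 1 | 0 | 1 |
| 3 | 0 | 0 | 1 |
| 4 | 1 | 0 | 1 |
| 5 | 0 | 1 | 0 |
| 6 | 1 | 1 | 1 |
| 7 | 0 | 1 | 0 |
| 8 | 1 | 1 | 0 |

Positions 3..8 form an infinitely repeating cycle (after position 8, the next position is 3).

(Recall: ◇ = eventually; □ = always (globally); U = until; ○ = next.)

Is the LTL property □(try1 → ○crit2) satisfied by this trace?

try1 → ○crit2 must hold at every position from 0 onward. It fails at position 2, so □(try1 → ○crit2) is false.
Positions where try1 holds: 1, 2, 3, 4, 6.
Check ○crit2 at each: 1→ok, 2→fails, 3→ok, 4→fails, 6→fails.

Does not hold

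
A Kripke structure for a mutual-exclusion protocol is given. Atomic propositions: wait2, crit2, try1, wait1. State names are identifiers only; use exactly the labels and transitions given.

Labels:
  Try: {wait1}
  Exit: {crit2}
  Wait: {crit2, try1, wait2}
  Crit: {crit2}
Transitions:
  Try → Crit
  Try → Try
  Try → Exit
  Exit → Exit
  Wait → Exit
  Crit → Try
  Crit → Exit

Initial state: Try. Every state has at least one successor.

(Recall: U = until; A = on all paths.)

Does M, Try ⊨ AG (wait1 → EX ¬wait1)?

States satisfying wait1 → EX ¬wait1: {Try, Exit, Wait, Crit}.
States satisfying AG (wait1 → EX ¬wait1): {Try, Exit, Wait, Crit}.
Every state reachable from Try satisfies wait1 → EX ¬wait1.
Try ∈ Sat(AG (wait1 → EX ¬wait1)).

Satisfied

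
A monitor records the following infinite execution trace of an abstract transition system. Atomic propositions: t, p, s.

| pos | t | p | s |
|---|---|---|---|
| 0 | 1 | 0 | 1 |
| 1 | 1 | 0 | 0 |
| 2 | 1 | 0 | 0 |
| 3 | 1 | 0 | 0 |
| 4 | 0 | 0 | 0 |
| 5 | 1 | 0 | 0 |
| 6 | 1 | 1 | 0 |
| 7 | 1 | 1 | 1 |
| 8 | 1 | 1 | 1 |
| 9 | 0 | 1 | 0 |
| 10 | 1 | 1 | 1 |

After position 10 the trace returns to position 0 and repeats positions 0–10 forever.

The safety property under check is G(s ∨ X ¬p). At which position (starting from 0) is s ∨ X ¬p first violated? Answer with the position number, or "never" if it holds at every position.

Check s ∨ X ¬p at each position in order: 0 ✓, 1 ✓, 2 ✓, 3 ✓, 4 ✓.
At position 5 the labels are {t} and the next position 6 has {p, t}, so s ∨ X ¬p is false there. This is the first violation.

5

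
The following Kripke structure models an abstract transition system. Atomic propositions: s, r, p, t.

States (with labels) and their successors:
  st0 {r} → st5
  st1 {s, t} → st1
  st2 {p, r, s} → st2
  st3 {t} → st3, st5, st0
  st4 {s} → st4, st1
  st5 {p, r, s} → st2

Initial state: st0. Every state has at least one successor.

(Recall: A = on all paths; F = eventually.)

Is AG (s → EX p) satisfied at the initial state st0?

Yes

States satisfying s → EX p: {st0, st2, st3, st5}.
States satisfying AG (s → EX p): {st0, st2, st3, st5}.
Every state reachable from st0 satisfies s → EX p.
st0 ∈ Sat(AG (s → EX p)).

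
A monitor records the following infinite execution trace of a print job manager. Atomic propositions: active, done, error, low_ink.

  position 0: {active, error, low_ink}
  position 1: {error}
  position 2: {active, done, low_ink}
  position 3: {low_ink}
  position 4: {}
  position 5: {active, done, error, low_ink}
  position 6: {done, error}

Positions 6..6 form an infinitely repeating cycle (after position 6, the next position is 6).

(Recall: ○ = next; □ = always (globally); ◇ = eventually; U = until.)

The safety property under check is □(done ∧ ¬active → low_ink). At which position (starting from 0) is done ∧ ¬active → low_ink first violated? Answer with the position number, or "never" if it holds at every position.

6

Check done ∧ ¬active → low_ink at each position in order: 0 ✓, 1 ✓, 2 ✓, 3 ✓, 4 ✓, 5 ✓.
At position 6 the labels are {done, error}, so done ∧ ¬active → low_ink is false there. This is the first violation.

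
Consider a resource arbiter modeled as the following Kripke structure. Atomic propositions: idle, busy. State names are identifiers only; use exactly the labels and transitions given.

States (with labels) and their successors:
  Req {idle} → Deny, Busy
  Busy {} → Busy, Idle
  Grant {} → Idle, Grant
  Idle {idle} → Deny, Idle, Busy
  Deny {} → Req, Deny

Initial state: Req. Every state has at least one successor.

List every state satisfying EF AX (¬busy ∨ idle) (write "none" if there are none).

{Req, Busy, Grant, Idle, Deny}

States satisfying AX (¬busy ∨ idle): {Req, Busy, Grant, Idle, Deny}.
States satisfying EF AX (¬busy ∨ idle): {Req, Busy, Grant, Idle, Deny}.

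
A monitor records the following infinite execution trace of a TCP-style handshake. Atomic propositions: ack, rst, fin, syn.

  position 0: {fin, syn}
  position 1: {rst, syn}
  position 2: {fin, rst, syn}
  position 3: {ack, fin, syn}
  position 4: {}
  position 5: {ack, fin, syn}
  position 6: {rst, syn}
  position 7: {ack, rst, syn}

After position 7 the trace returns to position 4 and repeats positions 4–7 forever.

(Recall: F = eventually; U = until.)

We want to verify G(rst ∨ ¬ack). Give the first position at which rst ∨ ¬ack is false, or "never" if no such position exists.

Check rst ∨ ¬ack at each position in order: 0 ✓, 1 ✓, 2 ✓.
At position 3 the labels are {ack, fin, syn}, so rst ∨ ¬ack is false there. This is the first violation.

3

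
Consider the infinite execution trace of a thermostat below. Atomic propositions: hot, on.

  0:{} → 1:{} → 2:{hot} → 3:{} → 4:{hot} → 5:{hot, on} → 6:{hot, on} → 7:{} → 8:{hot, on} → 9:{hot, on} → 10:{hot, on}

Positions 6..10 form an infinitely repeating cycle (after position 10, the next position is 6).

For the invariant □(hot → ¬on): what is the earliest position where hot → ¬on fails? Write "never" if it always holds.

5

Check hot → ¬on at each position in order: 0 ✓, 1 ✓, 2 ✓, 3 ✓, 4 ✓.
At position 5 the labels are {hot, on}, so hot → ¬on is false there. This is the first violation.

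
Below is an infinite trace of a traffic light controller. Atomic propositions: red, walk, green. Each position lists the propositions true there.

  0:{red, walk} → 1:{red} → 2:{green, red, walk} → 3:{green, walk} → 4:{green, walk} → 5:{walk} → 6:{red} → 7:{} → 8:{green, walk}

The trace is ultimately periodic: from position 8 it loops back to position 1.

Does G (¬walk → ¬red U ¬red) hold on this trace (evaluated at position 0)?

¬walk → ¬red U ¬red must hold at every position from 0 onward. It fails at position 1, so G (¬walk → ¬red U ¬red) is false.
Positions where ¬walk holds: 1, 6, 7.
Check ¬red U ¬red at each: 1→fails, 6→fails, 7→ok.

Violated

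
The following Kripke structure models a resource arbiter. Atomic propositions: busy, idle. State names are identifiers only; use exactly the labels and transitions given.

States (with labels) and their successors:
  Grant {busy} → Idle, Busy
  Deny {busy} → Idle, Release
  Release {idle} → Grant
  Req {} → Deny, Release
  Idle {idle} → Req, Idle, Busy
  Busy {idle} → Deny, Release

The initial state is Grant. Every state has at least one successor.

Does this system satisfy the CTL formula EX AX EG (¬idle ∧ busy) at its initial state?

States satisfying AX EG (¬idle ∧ busy): ∅.
States satisfying EX AX EG (¬idle ∧ busy): ∅.
No suitable path/successor from Grant witnesses the formula.
Grant ∉ Sat(EX AX EG (¬idle ∧ busy)).

Does not hold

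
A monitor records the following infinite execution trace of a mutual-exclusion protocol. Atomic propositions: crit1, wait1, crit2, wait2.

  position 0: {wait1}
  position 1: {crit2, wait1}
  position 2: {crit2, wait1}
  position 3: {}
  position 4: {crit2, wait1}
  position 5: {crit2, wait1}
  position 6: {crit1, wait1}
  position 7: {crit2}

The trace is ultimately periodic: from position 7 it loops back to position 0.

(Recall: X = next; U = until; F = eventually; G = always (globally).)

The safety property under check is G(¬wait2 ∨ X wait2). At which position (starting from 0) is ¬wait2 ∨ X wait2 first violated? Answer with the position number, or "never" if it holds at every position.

¬wait2 ∨ X wait2 holds at every position 0..7, and those are all the positions the trace ever visits, so the invariant G(¬wait2 ∨ X wait2) is never violated.

never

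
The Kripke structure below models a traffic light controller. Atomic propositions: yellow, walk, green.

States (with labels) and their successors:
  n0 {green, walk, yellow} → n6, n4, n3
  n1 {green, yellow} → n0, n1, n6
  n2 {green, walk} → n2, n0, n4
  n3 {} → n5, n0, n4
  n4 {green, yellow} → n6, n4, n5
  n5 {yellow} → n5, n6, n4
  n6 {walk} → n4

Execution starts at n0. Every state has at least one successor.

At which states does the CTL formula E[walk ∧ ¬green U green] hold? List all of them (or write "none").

{n0, n1, n2, n4, n6}

States satisfying walk ∧ ¬green: {n6}.
States satisfying green: {n0, n1, n2, n4}.
States satisfying E[walk ∧ ¬green U green]: {n0, n1, n2, n4, n6}.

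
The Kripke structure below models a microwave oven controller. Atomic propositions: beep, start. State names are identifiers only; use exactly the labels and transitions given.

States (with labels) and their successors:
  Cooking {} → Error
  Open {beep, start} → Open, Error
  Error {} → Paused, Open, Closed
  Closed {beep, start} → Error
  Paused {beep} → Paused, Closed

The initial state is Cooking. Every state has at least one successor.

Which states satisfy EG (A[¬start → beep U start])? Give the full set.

States satisfying A[¬start → beep U start]: {Open, Closed}.
States satisfying EG (A[¬start → beep U start]): {Open}.

{Open}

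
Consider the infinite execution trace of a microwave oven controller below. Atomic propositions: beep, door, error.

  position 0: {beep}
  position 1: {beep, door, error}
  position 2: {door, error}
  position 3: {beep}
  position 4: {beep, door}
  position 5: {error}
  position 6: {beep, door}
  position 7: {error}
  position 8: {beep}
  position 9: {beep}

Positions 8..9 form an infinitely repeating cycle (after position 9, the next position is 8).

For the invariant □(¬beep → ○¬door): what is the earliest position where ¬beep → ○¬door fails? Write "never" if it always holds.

5

Check ¬beep → ○¬door at each position in order: 0 ✓, 1 ✓, 2 ✓, 3 ✓, 4 ✓.
At position 5 the labels are {error} and the next position 6 has {beep, door}, so ¬beep → ○¬door is false there. This is the first violation.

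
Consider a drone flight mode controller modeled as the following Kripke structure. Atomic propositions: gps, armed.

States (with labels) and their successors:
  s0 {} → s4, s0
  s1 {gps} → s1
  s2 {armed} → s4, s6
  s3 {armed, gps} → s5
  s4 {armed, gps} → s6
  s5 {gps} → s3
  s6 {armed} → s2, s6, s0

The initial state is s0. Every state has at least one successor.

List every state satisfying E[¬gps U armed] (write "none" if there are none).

{s0, s2, s3, s4, s6}

States satisfying ¬gps: {s0, s2, s6}.
States satisfying armed: {s2, s3, s4, s6}.
States satisfying E[¬gps U armed]: {s0, s2, s3, s4, s6}.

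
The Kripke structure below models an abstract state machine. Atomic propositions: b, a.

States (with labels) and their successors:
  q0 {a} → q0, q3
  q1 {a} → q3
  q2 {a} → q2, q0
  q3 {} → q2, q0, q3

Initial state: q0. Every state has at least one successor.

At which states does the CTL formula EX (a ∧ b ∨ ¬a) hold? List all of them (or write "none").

{q0, q1, q3}

States satisfying a ∧ b ∨ ¬a: {q3}.
States satisfying EX (a ∧ b ∨ ¬a): {q0, q1, q3}.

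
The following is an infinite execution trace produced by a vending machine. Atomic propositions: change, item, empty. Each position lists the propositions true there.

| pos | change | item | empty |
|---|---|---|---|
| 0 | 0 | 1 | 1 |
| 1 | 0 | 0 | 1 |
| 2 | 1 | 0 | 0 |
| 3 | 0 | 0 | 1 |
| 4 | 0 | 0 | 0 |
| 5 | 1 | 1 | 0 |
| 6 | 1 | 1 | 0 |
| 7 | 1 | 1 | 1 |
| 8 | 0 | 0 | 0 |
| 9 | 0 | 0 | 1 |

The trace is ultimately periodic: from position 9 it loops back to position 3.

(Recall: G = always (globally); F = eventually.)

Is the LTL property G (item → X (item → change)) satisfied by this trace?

Holds

item → X (item → change) holds at every position 0..9, and those are all positions ever visited, so G (item → X (item → change)) holds.
Positions where item holds: 0, 5, 6, 7.
Check X (item → change) at each: 0→ok, 5→ok, 6→ok, 7→ok.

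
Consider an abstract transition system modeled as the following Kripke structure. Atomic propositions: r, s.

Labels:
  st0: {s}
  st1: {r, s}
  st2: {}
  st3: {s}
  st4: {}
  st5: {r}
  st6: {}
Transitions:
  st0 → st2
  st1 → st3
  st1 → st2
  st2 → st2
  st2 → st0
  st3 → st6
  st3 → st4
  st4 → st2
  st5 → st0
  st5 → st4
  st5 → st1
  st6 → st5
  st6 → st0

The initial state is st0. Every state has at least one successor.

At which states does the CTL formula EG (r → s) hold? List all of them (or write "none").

States satisfying r → s: {st0, st1, st2, st3, st4, st6}.
States satisfying EG (r → s): {st0, st1, st2, st3, st4, st6}.

{st0, st1, st2, st3, st4, st6}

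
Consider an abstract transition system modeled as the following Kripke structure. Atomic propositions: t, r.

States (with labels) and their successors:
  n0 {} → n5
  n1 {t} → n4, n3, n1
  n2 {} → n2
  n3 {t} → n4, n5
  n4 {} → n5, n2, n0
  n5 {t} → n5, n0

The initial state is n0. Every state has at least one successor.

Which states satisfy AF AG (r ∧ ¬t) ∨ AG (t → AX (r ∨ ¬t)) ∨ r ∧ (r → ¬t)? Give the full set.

{n2}

States satisfying AG (r ∧ ¬t): ∅.
States satisfying AF AG (r ∧ ¬t): ∅.
States satisfying t → AX (r ∨ ¬t): {n0, n2, n4}.
States satisfying AG (t → AX (r ∨ ¬t)): {n2}.
States satisfying ¬t: {n0, n2, n4}.
States satisfying r → ¬t: {n0, n1, n2, n3, n4, n5}.
States satisfying r ∧ (r → ¬t): ∅.
States satisfying AG (t → AX (r ∨ ¬t)) ∨ r ∧ (r → ¬t): {n2}.
States satisfying AF AG (r ∧ ¬t) ∨ AG (t → AX (r ∨ ¬t)) ∨ r ∧ (r → ¬t): {n2}.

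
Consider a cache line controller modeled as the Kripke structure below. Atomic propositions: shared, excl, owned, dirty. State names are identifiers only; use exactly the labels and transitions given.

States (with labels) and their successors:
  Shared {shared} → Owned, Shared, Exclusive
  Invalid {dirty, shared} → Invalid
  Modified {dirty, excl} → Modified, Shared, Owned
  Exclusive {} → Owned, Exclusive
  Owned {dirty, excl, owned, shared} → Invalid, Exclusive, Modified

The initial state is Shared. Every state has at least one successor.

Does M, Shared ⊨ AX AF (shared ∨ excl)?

States satisfying AF (shared ∨ excl): {Shared, Invalid, Modified, Owned}.
States satisfying AX AF (shared ∨ excl): {Invalid, Modified}.
Shared ∉ Sat(AX AF (shared ∨ excl)).

Does not hold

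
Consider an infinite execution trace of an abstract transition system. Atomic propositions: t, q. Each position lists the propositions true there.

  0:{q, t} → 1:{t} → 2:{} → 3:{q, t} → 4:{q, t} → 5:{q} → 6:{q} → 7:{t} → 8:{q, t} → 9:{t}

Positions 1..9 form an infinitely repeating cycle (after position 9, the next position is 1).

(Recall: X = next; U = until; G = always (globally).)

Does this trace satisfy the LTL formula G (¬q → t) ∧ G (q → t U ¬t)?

Does not hold

¬q → t must hold at every position from 0 onward. It fails at position 2, so G (¬q → t) is false.
Positions where ¬q holds: 1, 2, 7, 9.
Check t at each: 1→ok, 2→fails, 7→ok, 9→ok.
q → t U ¬t holds at every position 0..9, and those are all positions ever visited, so G (q → t U ¬t) holds.
Positions where q holds: 0, 3, 4, 5, 6, 8.
Check t U ¬t at each: 0→ok, 3→ok, 4→ok, 5→ok, 6→ok, 8→ok.
At position 0: G (¬q → t) is false; G (q → t U ¬t) is true; so G (¬q → t) ∧ G (q → t U ¬t) is false.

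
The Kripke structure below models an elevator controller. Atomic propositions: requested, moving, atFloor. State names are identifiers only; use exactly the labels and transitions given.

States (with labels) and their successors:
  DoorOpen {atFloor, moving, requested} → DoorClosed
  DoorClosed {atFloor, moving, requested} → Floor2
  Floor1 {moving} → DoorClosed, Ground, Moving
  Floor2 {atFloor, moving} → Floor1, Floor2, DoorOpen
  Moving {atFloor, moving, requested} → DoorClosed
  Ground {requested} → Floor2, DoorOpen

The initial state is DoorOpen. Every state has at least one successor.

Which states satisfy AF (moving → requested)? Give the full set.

{DoorOpen, DoorClosed, Floor1, Moving, Ground}

States satisfying moving → requested: {DoorOpen, DoorClosed, Moving, Ground}.
States satisfying AF (moving → requested): {DoorOpen, DoorClosed, Floor1, Moving, Ground}.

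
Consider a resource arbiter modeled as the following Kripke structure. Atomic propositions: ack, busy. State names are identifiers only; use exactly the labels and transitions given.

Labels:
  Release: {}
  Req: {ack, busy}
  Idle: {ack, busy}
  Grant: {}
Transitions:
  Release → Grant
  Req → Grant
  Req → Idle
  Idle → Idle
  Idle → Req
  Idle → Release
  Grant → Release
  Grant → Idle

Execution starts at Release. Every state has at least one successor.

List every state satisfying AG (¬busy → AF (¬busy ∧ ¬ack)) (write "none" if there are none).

States satisfying ¬busy → AF (¬busy ∧ ¬ack): {Release, Req, Idle, Grant}.
States satisfying AG (¬busy → AF (¬busy ∧ ¬ack)): {Release, Req, Idle, Grant}.

{Release, Req, Idle, Grant}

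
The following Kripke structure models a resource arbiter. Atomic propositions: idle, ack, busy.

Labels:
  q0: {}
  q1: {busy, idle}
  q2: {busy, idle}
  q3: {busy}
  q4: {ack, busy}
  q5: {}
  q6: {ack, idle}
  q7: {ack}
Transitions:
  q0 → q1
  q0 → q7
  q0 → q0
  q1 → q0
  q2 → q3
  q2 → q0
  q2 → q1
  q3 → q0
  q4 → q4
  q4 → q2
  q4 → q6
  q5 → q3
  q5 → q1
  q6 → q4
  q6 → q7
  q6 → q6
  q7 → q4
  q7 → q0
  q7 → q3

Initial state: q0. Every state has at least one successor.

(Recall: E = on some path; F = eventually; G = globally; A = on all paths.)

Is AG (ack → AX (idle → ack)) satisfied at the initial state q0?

States satisfying ack → AX (idle → ack): {q0, q1, q2, q3, q5, q6, q7}.
States satisfying AG (ack → AX (idle → ack)): ∅.
q4 is reachable from q0 and violates ack → AX (idle → ack), so AG fails at q0.
q0 ∉ Sat(AG (ack → AX (idle → ack))).

No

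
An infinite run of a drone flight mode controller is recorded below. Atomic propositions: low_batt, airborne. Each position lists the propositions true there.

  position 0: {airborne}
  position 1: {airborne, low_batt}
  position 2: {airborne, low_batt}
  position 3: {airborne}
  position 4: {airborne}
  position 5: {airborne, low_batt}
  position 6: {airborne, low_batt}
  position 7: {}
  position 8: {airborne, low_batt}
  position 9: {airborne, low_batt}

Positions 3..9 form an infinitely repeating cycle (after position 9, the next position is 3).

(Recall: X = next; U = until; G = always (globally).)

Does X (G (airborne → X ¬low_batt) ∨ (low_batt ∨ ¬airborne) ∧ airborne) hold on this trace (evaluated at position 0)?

The position after 0 is 1; G (airborne → X ¬low_batt) ∨ (low_batt ∨ ¬airborne) ∧ airborne is true there.

Yes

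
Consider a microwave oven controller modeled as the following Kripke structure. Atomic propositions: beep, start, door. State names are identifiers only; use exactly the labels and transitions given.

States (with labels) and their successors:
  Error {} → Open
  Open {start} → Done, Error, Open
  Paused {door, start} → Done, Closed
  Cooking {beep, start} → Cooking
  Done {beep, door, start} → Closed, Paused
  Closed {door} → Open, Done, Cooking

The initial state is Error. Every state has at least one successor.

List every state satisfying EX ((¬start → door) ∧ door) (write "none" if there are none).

States satisfying (¬start → door) ∧ door: {Paused, Done, Closed}.
States satisfying EX ((¬start → door) ∧ door): {Open, Paused, Done, Closed}.

{Open, Paused, Done, Closed}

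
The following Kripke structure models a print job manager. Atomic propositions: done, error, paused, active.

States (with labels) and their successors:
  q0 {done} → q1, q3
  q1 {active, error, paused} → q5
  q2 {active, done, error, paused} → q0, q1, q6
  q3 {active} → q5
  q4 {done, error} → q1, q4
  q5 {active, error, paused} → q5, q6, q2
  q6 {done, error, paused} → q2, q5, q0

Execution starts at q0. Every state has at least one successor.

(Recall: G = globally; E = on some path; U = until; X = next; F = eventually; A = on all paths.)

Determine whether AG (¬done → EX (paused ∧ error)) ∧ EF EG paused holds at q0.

Holds

States satisfying ¬done → EX (paused ∧ error): {q0, q1, q2, q3, q4, q5, q6}.
States satisfying AG (¬done → EX (paused ∧ error)): {q0, q1, q2, q3, q4, q5, q6}.
States satisfying EG paused: {q1, q2, q5, q6}.
States satisfying EF EG paused: {q0, q1, q2, q3, q4, q5, q6}.
States satisfying AG (¬done → EX (paused ∧ error)) ∧ EF EG paused: {q0, q1, q2, q3, q4, q5, q6}.
q0 ∈ Sat(AG (¬done → EX (paused ∧ error)) ∧ EF EG paused).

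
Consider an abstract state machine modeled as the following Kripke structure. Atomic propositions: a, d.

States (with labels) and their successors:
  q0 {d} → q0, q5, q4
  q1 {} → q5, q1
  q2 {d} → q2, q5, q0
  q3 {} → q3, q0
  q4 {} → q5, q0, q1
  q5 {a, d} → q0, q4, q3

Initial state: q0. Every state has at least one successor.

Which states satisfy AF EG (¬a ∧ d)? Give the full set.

{q0, q2}

States satisfying EG (¬a ∧ d): {q0, q2}.
States satisfying AF EG (¬a ∧ d): {q0, q2}.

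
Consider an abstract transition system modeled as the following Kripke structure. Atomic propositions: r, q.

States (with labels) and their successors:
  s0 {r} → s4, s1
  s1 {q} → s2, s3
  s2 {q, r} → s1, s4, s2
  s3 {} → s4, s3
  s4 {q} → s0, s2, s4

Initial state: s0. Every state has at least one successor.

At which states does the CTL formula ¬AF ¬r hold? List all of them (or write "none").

{s2}

States satisfying ¬r: {s1, s3, s4}.
States satisfying AF ¬r: {s0, s1, s3, s4}.
States satisfying ¬AF ¬r: {s2}.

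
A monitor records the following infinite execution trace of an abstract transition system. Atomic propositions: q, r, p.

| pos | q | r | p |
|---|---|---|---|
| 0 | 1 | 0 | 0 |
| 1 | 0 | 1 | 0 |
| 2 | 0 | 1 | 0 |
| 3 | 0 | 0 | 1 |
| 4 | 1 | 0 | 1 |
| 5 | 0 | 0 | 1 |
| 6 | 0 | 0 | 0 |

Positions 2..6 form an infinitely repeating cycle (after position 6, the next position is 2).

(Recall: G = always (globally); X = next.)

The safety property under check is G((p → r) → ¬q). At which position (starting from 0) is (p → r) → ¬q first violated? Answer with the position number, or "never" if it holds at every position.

0

At position 0 the labels are {q}, so (p → r) → ¬q is false there. This is the first violation.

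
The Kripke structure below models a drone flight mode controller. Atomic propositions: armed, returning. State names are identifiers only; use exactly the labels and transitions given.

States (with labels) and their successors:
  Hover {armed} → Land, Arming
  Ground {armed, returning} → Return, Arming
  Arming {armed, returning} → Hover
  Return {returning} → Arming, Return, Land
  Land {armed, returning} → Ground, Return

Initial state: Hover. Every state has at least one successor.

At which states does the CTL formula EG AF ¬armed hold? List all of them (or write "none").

States satisfying AF ¬armed: {Return}.
States satisfying EG AF ¬armed: {Return}.

{Return}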